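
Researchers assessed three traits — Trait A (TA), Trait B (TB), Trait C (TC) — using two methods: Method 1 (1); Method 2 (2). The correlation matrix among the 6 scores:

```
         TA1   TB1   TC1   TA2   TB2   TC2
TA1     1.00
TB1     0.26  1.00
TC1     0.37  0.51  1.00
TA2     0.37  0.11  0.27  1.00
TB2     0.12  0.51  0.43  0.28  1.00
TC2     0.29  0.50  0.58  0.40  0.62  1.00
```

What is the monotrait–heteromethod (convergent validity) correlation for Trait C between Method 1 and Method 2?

Same trait (TC), different methods: r(TC1, TC2) = 0.58.

0.58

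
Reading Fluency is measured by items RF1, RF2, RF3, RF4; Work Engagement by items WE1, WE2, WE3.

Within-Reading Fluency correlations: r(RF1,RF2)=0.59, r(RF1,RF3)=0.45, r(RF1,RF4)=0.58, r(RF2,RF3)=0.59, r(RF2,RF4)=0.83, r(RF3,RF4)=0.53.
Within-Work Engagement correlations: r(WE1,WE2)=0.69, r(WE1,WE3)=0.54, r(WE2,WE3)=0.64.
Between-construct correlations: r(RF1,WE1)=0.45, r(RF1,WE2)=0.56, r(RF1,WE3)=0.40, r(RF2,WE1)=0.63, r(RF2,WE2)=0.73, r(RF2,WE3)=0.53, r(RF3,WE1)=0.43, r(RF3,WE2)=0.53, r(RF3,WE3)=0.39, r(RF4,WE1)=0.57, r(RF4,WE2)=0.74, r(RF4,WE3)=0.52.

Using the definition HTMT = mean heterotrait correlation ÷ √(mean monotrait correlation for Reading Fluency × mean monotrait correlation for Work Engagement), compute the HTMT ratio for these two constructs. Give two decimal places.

Between-construct mean = 6.48/12 = 0.5400.
Mean within-RF = 3.57/6 = 0.5950; mean within-WE = 1.87/3 = 0.6233.
Geometric mean = √(0.5950 × 0.6233) = 0.6090.
HTMT = 0.5400 / 0.6090 = 0.89.

0.89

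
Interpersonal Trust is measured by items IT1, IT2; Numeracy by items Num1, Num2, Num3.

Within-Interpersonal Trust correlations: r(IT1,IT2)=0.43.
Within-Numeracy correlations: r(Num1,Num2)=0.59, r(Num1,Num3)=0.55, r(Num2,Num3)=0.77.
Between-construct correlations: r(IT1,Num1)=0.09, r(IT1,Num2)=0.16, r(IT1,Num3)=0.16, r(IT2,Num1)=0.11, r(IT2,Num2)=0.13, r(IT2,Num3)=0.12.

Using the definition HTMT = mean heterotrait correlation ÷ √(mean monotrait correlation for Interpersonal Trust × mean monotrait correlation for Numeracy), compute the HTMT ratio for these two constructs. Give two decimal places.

0.25

Mean heterotrait r = 0.77/6 = 0.1283.
Mean within-IT = 0.43/1 = 0.4300; mean within-Num = 1.91/3 = 0.6367.
Geometric mean = √(0.4300 × 0.6367) = 0.5232.
HTMT = 0.1283 / 0.5232 = 0.25.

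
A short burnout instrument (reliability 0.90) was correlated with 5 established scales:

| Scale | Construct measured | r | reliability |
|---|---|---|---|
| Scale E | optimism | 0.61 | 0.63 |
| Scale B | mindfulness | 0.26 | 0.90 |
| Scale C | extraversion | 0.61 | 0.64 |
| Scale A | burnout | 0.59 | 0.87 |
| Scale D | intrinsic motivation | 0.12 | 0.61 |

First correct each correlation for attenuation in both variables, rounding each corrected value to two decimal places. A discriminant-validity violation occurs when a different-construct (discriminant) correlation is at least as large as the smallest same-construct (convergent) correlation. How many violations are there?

2

Disattenuated r (r / √(r_scale · r_new)):
  Scale E (disc): 0.61 / √(0.63·0.90) = 0.81
  Scale B (disc): 0.26 / √(0.90·0.90) = 0.29
  Scale C (disc): 0.61 / √(0.64·0.90) = 0.80
  Scale A (conv): 0.59 / √(0.87·0.90) = 0.67
  Scale D (disc): 0.12 / √(0.61·0.90) = 0.16
Smallest convergent = 0.67. Discriminant values: 0.81, 0.29, 0.80, 0.16; count ≥ 0.67 → 2.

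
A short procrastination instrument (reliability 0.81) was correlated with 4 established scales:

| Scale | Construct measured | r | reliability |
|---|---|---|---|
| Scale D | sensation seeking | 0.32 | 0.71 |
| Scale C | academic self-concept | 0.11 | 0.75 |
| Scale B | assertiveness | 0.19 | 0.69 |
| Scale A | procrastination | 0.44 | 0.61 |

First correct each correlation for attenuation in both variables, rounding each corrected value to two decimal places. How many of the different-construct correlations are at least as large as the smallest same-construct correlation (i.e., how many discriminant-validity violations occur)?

0

Disattenuated r (r / √(r_scale · r_new)):
  Scale D (disc): 0.32 / √(0.71·0.81) = 0.42
  Scale C (disc): 0.11 / √(0.75·0.81) = 0.14
  Scale B (disc): 0.19 / √(0.69·0.81) = 0.25
  Scale A (conv): 0.44 / √(0.61·0.81) = 0.63
Smallest convergent = 0.63. Discriminant values: 0.42, 0.14, 0.25; count ≥ 0.63 → 0.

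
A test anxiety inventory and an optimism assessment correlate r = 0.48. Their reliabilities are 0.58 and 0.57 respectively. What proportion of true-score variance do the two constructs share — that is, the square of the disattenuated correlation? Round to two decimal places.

0.70

Disattenuated r = 0.48 / √(0.58 × 0.57) = 0.48 / 0.5750 = 0.8348.
Shared true-score variance = 0.8348² = 0.6969 ≈ 0.70.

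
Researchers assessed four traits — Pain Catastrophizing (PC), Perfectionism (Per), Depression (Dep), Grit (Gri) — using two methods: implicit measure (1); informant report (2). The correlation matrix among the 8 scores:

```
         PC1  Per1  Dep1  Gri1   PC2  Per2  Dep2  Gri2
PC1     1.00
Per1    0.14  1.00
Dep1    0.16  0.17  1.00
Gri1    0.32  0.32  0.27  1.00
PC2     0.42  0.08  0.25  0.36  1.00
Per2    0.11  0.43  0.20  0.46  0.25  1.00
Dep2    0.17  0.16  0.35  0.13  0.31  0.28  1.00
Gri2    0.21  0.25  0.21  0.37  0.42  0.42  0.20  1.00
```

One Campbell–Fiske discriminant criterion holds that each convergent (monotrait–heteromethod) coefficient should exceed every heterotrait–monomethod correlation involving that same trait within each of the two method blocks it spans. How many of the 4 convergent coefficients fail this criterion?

2

Checking each validity diagonal entry against its comparison values:
PC (methods 1·2): 0.42 vs {0.14, 0.25, 0.16, 0.31, 0.32, 0.42} → fail.
Per (methods 1·2): 0.43 vs {0.14, 0.25, 0.17, 0.28, 0.32, 0.42} → pass.
Dep (methods 1·2): 0.35 vs {0.16, 0.31, 0.17, 0.28, 0.27, 0.20} → pass.
Gri (methods 1·2): 0.37 vs {0.32, 0.42, 0.32, 0.42, 0.27, 0.20} → fail.
2 of 4 fail.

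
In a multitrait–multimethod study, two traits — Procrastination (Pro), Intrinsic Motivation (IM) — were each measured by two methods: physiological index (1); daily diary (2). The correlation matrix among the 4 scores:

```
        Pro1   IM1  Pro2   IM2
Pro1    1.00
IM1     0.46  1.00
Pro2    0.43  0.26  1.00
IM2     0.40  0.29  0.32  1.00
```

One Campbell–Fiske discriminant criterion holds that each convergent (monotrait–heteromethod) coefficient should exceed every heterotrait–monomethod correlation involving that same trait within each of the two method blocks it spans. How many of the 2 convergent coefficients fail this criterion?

2

Each convergent coefficient versus the relevant comparison correlations:
Pro (methods 1·2): 0.43 vs {0.46, 0.32} → fail.
IM (methods 1·2): 0.29 vs {0.46, 0.32} → fail.
2 of 2 fail.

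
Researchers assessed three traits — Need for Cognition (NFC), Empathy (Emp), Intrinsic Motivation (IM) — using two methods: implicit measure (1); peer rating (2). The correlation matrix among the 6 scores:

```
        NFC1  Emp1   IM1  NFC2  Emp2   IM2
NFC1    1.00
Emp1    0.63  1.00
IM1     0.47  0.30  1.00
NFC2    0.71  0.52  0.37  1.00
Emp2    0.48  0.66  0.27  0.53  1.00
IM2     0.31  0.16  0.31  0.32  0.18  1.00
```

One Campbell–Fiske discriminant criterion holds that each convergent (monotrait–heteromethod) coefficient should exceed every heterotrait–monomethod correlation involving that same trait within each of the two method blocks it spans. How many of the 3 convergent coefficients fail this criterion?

1

Checking each validity diagonal entry against its comparison values:
NFC (methods 1·2): 0.71 vs {0.63, 0.53, 0.47, 0.32} → pass.
Emp (methods 1·2): 0.66 vs {0.63, 0.53, 0.30, 0.18} → pass.
IM (methods 1·2): 0.31 vs {0.47, 0.32, 0.30, 0.18} → fail.
1 of 3 fail.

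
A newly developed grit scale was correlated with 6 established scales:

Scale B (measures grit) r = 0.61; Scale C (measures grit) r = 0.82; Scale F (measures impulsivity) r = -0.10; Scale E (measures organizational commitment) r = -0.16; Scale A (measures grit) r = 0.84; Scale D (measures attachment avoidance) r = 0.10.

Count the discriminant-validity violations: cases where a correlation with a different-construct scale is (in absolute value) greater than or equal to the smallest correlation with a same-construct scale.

Convergent (same construct = grit): Scale B, Scale C, Scale A.
Smallest convergent = 0.61. Discriminant |r|: 0.10, 0.16, 0.10; count ≥ 0.61 → 0.

0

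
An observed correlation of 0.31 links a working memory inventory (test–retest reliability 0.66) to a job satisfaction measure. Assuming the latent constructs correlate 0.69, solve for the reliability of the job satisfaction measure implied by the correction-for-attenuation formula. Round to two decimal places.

0.31

r_true = r_obs / √(r_xx · r_yy) ⇒ 0.69 = 0.31 / √(0.66 · r_yy).
√(0.66 · r_yy) = 0.31 / 0.69 = 0.4493; 0.66 · r_yy = 0.2019; r_yy = 0.2019 / 0.66 ≈ 0.31.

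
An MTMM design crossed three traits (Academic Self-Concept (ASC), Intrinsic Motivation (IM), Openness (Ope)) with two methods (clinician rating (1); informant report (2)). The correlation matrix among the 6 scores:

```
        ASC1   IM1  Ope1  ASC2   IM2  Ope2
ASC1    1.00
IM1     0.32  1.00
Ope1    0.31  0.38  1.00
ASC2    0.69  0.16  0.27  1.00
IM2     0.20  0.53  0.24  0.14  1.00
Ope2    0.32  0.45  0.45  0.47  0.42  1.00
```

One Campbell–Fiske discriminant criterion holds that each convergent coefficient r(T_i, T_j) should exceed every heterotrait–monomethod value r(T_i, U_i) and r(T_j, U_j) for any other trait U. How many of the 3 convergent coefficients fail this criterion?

1

Checking each validity diagonal entry against its comparison values:
ASC (methods 1·2): 0.69 vs {0.32, 0.14, 0.31, 0.47} → pass.
IM (methods 1·2): 0.53 vs {0.32, 0.14, 0.38, 0.42} → pass.
Ope (methods 1·2): 0.45 vs {0.31, 0.47, 0.38, 0.42} → fail.
1 of 3 fail.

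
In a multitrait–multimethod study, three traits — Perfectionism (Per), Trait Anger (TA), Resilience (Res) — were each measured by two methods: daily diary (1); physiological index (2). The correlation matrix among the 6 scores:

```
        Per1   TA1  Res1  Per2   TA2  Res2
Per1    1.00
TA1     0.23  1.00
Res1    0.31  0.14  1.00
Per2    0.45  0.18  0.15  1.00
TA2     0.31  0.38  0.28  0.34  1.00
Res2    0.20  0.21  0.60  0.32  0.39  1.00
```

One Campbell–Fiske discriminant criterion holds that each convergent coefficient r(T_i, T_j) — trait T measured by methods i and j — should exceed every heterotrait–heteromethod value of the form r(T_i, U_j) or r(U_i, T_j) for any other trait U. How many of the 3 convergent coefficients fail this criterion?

Checking each validity diagonal entry against its comparison values:
Per (methods 1·2): 0.45 vs {0.31, 0.18, 0.20, 0.15} → pass.
TA (methods 1·2): 0.38 vs {0.18, 0.31, 0.21, 0.28} → pass.
Res (methods 1·2): 0.60 vs {0.15, 0.20, 0.28, 0.21} → pass.
0 of 3 fail.

0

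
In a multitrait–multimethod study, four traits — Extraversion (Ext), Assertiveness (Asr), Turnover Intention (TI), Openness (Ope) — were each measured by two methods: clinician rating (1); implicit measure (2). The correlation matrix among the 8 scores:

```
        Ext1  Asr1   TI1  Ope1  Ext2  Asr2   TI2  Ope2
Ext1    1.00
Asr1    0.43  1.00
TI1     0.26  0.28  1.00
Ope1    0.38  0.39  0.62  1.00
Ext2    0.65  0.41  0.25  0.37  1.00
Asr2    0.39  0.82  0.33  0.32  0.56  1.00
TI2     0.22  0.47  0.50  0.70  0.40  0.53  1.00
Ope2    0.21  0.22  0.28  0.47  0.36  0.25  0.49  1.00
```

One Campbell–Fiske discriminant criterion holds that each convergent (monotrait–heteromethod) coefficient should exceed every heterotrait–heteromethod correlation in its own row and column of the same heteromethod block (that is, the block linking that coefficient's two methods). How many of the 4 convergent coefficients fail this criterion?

Convergent coefficients and their comparison sets:
Ext (methods 1·2): 0.65 vs {0.39, 0.41, 0.22, 0.25, 0.21, 0.37} → pass.
Asr (methods 1·2): 0.82 vs {0.41, 0.39, 0.47, 0.33, 0.22, 0.32} → pass.
TI (methods 1·2): 0.50 vs {0.25, 0.22, 0.33, 0.47, 0.28, 0.70} → fail.
Ope (methods 1·2): 0.47 vs {0.37, 0.21, 0.32, 0.22, 0.70, 0.28} → fail.
2 of 4 fail.

2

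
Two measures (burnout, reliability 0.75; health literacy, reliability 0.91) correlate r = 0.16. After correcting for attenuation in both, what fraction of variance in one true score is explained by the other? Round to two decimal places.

0.04

Disattenuated r = 0.16 / √(0.75 × 0.91) = 0.16 / 0.8261 = 0.1937.
Shared true-score variance = 0.1937² = 0.0375 ≈ 0.04.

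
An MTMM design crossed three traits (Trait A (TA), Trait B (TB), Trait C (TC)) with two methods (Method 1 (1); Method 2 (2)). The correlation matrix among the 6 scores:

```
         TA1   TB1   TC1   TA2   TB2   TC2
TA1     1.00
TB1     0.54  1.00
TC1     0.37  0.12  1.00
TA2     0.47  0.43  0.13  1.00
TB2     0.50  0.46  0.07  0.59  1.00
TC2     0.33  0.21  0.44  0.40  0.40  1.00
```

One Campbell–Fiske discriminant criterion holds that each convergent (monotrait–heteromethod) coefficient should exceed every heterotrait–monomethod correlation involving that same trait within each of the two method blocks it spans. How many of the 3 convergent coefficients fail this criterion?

2

Each convergent coefficient versus the relevant comparison correlations:
TA (methods 1·2): 0.47 vs {0.54, 0.59, 0.37, 0.40} → fail.
TB (methods 1·2): 0.46 vs {0.54, 0.59, 0.12, 0.40} → fail.
TC (methods 1·2): 0.44 vs {0.37, 0.40, 0.12, 0.40} → pass.
2 of 3 fail.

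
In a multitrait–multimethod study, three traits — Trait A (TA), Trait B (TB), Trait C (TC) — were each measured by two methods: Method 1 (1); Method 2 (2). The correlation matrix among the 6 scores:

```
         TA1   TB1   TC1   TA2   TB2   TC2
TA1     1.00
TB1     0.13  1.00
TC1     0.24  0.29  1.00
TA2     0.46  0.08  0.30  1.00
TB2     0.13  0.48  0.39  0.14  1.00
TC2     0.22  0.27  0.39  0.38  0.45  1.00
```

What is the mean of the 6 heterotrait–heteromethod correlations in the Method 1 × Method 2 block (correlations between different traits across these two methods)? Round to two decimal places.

0.23

HTHM values (method 1 × method 2): 0.13, 0.22, 0.08, 0.27, 0.30, 0.39; mean = 1.39/6 = 0.23.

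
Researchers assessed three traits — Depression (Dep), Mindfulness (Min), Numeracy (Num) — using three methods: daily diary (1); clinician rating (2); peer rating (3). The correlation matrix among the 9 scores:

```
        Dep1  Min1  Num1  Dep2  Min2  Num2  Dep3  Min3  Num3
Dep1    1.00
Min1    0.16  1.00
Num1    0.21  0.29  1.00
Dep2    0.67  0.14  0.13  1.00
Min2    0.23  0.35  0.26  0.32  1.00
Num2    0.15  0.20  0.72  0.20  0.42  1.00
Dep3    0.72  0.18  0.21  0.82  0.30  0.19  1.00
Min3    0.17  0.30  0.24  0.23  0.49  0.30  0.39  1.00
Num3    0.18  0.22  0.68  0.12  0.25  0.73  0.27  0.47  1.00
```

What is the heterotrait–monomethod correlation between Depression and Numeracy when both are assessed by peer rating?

Different traits, same method: r(Dep3, Num3) = 0.27.

0.27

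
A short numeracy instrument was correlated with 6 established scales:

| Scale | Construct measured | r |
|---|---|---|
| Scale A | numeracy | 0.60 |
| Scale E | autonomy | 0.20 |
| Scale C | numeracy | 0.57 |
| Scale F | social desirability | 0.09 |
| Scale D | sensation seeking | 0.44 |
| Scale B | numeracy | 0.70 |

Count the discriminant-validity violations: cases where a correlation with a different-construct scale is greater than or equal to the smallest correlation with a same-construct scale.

0

Convergent (same construct = numeracy): Scale A, Scale C, Scale B.
Smallest convergent = 0.57. Discriminant values: 0.20, 0.09, 0.44; count ≥ 0.57 → 0.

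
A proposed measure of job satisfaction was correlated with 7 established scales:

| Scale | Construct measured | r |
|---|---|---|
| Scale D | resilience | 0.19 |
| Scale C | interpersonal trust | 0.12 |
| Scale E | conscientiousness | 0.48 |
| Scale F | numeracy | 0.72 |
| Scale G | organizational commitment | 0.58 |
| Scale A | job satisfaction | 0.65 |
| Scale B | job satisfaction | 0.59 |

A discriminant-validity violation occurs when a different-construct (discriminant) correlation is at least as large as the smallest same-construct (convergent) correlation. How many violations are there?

1

Convergent (same construct = job satisfaction): Scale A, Scale B.
Smallest convergent = 0.59. Discriminant values: 0.19, 0.12, 0.48, 0.72, 0.58; count ≥ 0.59 → 1.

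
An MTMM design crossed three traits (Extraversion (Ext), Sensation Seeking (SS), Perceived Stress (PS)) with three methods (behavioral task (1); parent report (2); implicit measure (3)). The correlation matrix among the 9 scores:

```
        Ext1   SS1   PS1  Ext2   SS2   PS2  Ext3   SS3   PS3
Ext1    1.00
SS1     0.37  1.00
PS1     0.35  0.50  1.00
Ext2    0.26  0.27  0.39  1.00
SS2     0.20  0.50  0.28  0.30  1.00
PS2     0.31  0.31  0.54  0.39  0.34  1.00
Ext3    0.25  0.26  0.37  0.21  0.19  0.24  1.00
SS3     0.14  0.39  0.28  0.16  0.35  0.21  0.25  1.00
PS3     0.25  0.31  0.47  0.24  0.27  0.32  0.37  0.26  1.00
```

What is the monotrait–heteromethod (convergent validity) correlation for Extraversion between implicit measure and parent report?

0.21

Same trait (Ext), different methods: r(Ext3, Ext2) = 0.21.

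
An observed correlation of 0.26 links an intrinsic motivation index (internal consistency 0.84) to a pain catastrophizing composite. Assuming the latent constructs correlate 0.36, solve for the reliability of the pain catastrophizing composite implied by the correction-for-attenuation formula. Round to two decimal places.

r_true = r_obs / √(r_xx · r_yy) ⇒ 0.36 = 0.26 / √(0.84 · r_yy).
√(0.84 · r_yy) = 0.26 / 0.36 = 0.7222; 0.84 · r_yy = 0.5216; r_yy = 0.5216 / 0.84 ≈ 0.62.

0.62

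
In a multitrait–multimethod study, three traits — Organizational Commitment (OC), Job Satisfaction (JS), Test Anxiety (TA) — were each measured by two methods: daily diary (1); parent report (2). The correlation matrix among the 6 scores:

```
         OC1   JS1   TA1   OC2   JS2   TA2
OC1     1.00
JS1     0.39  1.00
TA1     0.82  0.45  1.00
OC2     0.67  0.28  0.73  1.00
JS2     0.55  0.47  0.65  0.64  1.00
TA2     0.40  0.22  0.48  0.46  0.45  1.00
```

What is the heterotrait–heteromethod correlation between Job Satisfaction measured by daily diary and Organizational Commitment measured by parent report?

0.28

Different traits and methods: r(JS1, OC2) = 0.28.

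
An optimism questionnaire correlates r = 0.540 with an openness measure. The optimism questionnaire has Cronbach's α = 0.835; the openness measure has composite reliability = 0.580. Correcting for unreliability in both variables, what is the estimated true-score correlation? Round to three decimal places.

r_true = r_obs / √(r_xx · r_yy) = 0.540 / √(0.835 × 0.580) = 0.540 / √0.484300 = 0.540 / 0.6959 ≈ 0.776.

0.776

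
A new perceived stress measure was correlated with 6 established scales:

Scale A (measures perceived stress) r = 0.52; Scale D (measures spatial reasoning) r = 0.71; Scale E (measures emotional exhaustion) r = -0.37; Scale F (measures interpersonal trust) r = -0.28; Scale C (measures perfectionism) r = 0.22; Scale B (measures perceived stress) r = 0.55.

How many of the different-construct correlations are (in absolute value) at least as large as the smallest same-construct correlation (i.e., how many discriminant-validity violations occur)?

1

Convergent (same construct = perceived stress): Scale A, Scale B.
Smallest convergent = 0.52. Discriminant |r|: 0.71, 0.37, 0.28, 0.22; count ≥ 0.52 → 1.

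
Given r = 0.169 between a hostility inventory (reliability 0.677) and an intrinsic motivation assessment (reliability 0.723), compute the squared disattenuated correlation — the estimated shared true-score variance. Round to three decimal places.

Disattenuated r = 0.169 / √(0.677 × 0.723) = 0.169 / 0.6996 = 0.2416.
Shared true-score variance = 0.2416² = 0.0584 ≈ 0.058.

0.058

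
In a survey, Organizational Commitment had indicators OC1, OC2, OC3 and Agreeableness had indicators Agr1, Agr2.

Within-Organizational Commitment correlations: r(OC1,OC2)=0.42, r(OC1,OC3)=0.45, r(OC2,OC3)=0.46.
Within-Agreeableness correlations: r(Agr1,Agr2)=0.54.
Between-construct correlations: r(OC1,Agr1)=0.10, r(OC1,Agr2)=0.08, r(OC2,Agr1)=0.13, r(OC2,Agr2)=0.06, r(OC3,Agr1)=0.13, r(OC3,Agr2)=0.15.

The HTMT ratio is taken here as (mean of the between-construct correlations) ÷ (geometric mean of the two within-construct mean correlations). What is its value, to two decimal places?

0.22

Between-construct mean = 0.65/6 = 0.1083.
Mean within-OC = 1.33/3 = 0.4433; mean within-Agr = 0.54/1 = 0.5400.
Geometric mean = √(0.4433 × 0.5400) = 0.4893.
HTMT = 0.1083 / 0.4893 = 0.22.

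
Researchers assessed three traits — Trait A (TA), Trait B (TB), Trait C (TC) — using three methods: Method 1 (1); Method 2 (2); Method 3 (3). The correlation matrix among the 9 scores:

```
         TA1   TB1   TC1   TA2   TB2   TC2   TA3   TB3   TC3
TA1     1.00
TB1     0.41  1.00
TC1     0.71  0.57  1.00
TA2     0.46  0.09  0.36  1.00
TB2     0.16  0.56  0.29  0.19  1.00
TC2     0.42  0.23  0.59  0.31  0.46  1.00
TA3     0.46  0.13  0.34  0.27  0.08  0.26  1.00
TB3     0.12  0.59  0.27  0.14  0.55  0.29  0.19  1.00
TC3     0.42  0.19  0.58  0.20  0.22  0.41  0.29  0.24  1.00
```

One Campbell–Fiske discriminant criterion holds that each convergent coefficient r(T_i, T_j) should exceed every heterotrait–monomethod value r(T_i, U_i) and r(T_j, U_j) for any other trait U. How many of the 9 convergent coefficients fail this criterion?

7

Each convergent coefficient versus the relevant comparison correlations:
TA (methods 1·2): 0.46 vs {0.41, 0.19, 0.71, 0.31} → fail.
TA (methods 1·3): 0.46 vs {0.41, 0.19, 0.71, 0.29} → fail.
TA (methods 2·3): 0.27 vs {0.19, 0.19, 0.31, 0.29} → fail.
TB (methods 1·2): 0.56 vs {0.41, 0.19, 0.57, 0.46} → fail.
TB (methods 1·3): 0.59 vs {0.41, 0.19, 0.57, 0.24} → pass.
TB (methods 2·3): 0.55 vs {0.19, 0.19, 0.46, 0.24} → pass.
TC (methods 1·2): 0.59 vs {0.71, 0.31, 0.57, 0.46} → fail.
TC (methods 1·3): 0.58 vs {0.71, 0.29, 0.57, 0.24} → fail.
TC (methods 2·3): 0.41 vs {0.31, 0.29, 0.46, 0.24} → fail.
7 of 9 fail.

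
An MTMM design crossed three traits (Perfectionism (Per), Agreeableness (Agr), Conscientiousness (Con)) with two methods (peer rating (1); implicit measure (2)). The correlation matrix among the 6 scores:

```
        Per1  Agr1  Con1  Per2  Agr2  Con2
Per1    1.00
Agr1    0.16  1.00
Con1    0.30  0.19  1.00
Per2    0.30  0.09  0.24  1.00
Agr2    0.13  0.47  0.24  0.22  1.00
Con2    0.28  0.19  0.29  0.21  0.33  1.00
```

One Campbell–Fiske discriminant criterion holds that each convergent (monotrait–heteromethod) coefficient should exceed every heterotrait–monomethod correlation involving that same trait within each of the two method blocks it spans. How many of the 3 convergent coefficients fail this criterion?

Convergent coefficients and their comparison sets:
Per (methods 1·2): 0.30 vs {0.16, 0.22, 0.30, 0.21} → fail.
Agr (methods 1·2): 0.47 vs {0.16, 0.22, 0.19, 0.33} → pass.
Con (methods 1·2): 0.29 vs {0.30, 0.21, 0.19, 0.33} → fail.
2 of 3 fail.

2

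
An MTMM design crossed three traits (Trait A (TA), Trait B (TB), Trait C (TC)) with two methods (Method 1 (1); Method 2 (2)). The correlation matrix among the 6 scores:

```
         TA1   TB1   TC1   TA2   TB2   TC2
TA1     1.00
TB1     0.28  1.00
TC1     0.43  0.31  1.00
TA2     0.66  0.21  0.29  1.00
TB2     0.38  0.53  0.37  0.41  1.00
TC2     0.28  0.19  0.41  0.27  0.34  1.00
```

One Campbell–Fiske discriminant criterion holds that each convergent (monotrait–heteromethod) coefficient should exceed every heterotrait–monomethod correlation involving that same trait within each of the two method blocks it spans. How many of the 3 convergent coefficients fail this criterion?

1

Each convergent coefficient versus the relevant comparison correlations:
TA (methods 1·2): 0.66 vs {0.28, 0.41, 0.43, 0.27} → pass.
TB (methods 1·2): 0.53 vs {0.28, 0.41, 0.31, 0.34} → pass.
TC (methods 1·2): 0.41 vs {0.43, 0.27, 0.31, 0.34} → fail.
1 of 3 fail.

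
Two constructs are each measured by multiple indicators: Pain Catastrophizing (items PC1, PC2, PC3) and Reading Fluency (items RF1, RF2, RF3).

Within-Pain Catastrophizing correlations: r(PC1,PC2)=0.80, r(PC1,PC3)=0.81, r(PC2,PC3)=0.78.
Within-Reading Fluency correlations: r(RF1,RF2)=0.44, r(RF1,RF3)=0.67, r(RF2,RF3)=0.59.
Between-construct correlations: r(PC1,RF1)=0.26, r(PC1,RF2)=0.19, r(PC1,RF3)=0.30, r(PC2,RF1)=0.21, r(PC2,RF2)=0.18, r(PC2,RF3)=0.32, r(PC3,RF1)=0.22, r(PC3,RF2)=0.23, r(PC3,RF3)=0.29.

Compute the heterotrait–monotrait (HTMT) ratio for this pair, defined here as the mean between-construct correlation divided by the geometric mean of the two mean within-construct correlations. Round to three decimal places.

0.364

Between-construct mean = 2.20/9 = 0.2444.
Mean within-PC = 2.39/3 = 0.7967; mean within-RF = 1.70/3 = 0.5667.
Geometric mean = √(0.7967 × 0.5667) = 0.6719.
HTMT = 0.2444 / 0.6719 = 0.364.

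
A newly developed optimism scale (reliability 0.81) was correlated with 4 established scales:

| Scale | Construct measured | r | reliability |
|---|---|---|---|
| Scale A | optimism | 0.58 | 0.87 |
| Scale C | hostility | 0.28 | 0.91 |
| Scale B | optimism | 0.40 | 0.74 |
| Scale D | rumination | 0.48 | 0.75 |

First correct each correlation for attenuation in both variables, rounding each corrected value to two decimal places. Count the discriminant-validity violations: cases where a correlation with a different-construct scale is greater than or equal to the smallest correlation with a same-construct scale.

Disattenuated r (r / √(r_scale · r_new)):
  Scale A (conv): 0.58 / √(0.87·0.81) = 0.69
  Scale C (disc): 0.28 / √(0.91·0.81) = 0.33
  Scale B (conv): 0.40 / √(0.74·0.81) = 0.52
  Scale D (disc): 0.48 / √(0.75·0.81) = 0.62
Smallest convergent = 0.52. Discriminant values: 0.33, 0.62; count ≥ 0.52 → 1.

1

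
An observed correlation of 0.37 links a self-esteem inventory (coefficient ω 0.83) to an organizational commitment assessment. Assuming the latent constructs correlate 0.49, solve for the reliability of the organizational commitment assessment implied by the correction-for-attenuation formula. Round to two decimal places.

0.69

r_true = r_obs / √(r_xx · r_yy) ⇒ 0.49 = 0.37 / √(0.83 · r_yy).
√(0.83 · r_yy) = 0.37 / 0.49 = 0.7551; 0.83 · r_yy = 0.5702; r_yy = 0.5702 / 0.83 ≈ 0.69.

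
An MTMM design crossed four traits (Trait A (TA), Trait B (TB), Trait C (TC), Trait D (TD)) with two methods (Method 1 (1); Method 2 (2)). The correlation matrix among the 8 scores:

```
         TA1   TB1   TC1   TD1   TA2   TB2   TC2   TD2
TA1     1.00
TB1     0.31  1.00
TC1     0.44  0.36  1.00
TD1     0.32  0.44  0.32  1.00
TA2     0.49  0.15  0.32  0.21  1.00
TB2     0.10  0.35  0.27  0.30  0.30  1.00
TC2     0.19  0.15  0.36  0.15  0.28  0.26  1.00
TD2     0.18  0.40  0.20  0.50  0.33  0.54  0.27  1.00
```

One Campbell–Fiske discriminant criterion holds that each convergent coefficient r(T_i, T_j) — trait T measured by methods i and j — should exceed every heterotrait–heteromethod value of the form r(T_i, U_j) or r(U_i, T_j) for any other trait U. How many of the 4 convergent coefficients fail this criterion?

1

Convergent coefficients and their comparison sets:
TA (methods 1·2): 0.49 vs {0.10, 0.15, 0.19, 0.32, 0.18, 0.21} → pass.
TB (methods 1·2): 0.35 vs {0.15, 0.10, 0.15, 0.27, 0.40, 0.30} → fail.
TC (methods 1·2): 0.36 vs {0.32, 0.19, 0.27, 0.15, 0.20, 0.15} → pass.
TD (methods 1·2): 0.50 vs {0.21, 0.18, 0.30, 0.40, 0.15, 0.20} → pass.
1 of 4 fail.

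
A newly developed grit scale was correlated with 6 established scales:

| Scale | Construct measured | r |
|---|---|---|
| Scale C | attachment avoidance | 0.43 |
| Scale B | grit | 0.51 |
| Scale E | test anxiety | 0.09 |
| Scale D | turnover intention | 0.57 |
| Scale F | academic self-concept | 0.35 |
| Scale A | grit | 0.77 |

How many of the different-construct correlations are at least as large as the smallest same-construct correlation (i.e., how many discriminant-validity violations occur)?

Convergent (same construct = grit): Scale B, Scale A.
Smallest convergent = 0.51. Discriminant values: 0.43, 0.09, 0.57, 0.35; count ≥ 0.51 → 1.

1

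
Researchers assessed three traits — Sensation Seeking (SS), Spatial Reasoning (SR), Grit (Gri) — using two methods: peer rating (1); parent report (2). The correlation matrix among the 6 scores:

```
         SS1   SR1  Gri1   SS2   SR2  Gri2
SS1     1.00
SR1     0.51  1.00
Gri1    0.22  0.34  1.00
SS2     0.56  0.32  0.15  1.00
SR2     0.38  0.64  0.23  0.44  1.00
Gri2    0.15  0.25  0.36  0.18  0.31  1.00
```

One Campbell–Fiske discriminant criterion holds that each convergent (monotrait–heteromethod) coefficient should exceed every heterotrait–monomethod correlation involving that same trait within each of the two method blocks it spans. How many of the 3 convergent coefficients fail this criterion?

Each convergent coefficient versus the relevant comparison correlations:
SS (methods 1·2): 0.56 vs {0.51, 0.44, 0.22, 0.18} → pass.
SR (methods 1·2): 0.64 vs {0.51, 0.44, 0.34, 0.31} → pass.
Gri (methods 1·2): 0.36 vs {0.22, 0.18, 0.34, 0.31} → pass.
0 of 3 fail.

0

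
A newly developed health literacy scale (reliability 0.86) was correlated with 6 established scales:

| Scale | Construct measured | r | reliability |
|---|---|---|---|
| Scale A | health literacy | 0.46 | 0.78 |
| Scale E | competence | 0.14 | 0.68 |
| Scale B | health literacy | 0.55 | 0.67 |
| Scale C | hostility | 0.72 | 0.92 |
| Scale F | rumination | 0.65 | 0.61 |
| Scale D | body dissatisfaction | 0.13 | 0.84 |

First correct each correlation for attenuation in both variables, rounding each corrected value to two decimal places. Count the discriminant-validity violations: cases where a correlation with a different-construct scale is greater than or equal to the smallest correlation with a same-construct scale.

Disattenuated r (r / √(r_scale · r_new)):
  Scale A (conv): 0.46 / √(0.78·0.86) = 0.56
  Scale E (disc): 0.14 / √(0.68·0.86) = 0.18
  Scale B (conv): 0.55 / √(0.67·0.86) = 0.72
  Scale C (disc): 0.72 / √(0.92·0.86) = 0.81
  Scale F (disc): 0.65 / √(0.61·0.86) = 0.90
  Scale D (disc): 0.13 / √(0.84·0.86) = 0.15
Smallest convergent = 0.56. Discriminant values: 0.18, 0.81, 0.90, 0.15; count ≥ 0.56 → 2.

2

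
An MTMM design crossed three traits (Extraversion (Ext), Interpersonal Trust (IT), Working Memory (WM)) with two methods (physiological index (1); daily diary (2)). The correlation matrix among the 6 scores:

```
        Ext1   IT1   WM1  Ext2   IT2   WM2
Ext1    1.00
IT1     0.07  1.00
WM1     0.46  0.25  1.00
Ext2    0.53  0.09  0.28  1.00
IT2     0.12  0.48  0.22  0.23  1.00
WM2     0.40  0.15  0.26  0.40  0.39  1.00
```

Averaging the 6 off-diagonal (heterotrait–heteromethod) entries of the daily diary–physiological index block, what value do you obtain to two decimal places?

0.21

HTHM values (method 2 × method 1): 0.09, 0.28, 0.12, 0.22, 0.40, 0.15; mean = 1.26/6 = 0.21.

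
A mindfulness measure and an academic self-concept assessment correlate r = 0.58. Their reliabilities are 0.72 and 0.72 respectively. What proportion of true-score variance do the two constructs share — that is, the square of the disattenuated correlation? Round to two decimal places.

Disattenuated r = 0.58 / √(0.72 × 0.72) = 0.58 / 0.7200 = 0.8056.
Shared true-score variance = 0.8056² = 0.6490 ≈ 0.65.

0.65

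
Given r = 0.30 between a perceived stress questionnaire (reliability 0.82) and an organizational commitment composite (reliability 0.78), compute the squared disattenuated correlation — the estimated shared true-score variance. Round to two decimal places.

Disattenuated r = 0.30 / √(0.82 × 0.78) = 0.30 / 0.7997 = 0.3751.
Shared true-score variance = 0.3751² = 0.1407 ≈ 0.14.

0.14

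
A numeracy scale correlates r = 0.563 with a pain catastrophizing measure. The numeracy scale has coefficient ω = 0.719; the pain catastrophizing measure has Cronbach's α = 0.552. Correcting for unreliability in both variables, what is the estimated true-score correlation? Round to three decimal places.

r_true = r_obs / √(r_xx · r_yy) = 0.563 / √(0.719 × 0.552) = 0.563 / √0.396888 = 0.563 / 0.6300 ≈ 0.894.

0.894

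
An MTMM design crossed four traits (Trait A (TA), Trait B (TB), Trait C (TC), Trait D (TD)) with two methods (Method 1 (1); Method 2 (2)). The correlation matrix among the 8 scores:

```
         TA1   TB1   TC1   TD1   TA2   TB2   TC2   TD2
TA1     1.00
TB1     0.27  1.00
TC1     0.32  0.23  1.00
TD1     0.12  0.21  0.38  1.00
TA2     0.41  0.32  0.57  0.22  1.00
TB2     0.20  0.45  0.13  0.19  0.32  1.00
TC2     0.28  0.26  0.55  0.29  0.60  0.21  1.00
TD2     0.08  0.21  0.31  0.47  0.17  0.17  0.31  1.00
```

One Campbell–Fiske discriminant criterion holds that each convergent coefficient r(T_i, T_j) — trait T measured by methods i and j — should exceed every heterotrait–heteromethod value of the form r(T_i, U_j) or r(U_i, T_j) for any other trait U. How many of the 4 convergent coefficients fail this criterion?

Convergent coefficients and their comparison sets:
TA (methods 1·2): 0.41 vs {0.20, 0.32, 0.28, 0.57, 0.08, 0.22} → fail.
TB (methods 1·2): 0.45 vs {0.32, 0.20, 0.26, 0.13, 0.21, 0.19} → pass.
TC (methods 1·2): 0.55 vs {0.57, 0.28, 0.13, 0.26, 0.31, 0.29} → fail.
TD (methods 1·2): 0.47 vs {0.22, 0.08, 0.19, 0.21, 0.29, 0.31} → pass.
2 of 4 fail.

2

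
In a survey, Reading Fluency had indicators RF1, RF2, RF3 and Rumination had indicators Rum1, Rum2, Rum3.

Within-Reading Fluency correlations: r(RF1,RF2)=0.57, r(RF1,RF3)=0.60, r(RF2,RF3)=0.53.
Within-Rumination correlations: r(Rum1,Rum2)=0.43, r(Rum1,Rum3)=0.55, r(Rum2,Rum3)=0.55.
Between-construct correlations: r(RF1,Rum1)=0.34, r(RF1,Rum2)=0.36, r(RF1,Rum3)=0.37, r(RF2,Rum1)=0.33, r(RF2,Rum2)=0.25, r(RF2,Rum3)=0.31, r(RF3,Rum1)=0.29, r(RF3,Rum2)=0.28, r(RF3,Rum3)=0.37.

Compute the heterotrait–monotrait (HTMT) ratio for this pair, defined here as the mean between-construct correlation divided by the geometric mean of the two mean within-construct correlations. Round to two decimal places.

0.60

Mean between = 2.90/9 = 0.3222.
Mean within-RF = 1.70/3 = 0.5667; mean within-Rum = 1.53/3 = 0.5100.
Geometric mean = √(0.5667 × 0.5100) = 0.5376.
HTMT = 0.3222 / 0.5376 = 0.60.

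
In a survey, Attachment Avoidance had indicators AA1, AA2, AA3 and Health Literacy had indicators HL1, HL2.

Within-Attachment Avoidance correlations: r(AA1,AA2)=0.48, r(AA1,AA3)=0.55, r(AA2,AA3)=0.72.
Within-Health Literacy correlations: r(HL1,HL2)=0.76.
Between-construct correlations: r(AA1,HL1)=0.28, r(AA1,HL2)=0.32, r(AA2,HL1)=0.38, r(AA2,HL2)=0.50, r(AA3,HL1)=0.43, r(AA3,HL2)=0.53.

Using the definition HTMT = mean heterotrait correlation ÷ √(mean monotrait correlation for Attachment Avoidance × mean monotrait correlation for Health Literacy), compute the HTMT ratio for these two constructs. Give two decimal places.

Between-construct mean = 2.44/6 = 0.4067.
Mean within-AA = 1.75/3 = 0.5833; mean within-HL = 0.76/1 = 0.7600.
Geometric mean = √(0.5833 × 0.7600) = 0.6658.
HTMT = 0.4067 / 0.6658 = 0.61.

0.61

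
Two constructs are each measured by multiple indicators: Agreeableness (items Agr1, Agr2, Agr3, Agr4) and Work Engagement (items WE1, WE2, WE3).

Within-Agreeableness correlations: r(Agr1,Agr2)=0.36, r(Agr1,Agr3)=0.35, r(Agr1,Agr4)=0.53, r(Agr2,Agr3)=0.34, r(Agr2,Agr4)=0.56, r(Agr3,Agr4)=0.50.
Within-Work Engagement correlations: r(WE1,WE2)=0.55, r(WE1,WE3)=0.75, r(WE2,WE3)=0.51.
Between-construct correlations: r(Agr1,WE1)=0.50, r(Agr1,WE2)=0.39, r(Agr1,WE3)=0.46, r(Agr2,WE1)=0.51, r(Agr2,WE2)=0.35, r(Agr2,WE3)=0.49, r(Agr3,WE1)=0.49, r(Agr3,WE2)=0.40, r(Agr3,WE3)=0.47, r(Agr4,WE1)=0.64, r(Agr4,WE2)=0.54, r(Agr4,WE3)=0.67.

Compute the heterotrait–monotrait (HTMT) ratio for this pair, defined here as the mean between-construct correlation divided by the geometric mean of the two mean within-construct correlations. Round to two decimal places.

Mean heterotrait r = 5.91/12 = 0.4925.
Mean within-Agr = 2.64/6 = 0.4400; mean within-WE = 1.81/3 = 0.6033.
Geometric mean = √(0.4400 × 0.6033) = 0.5152.
HTMT = 0.4925 / 0.5152 = 0.96.

0.96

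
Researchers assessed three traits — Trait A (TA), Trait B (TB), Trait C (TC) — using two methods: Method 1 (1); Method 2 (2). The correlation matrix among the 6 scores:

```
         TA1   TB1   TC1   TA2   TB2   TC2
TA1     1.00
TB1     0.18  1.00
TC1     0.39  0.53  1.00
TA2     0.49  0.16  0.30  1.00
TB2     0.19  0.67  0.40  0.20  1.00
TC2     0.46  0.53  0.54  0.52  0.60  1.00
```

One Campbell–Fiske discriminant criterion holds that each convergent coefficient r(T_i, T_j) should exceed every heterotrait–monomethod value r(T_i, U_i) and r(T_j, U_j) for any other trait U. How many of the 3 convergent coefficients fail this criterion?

2

Each convergent coefficient versus the relevant comparison correlations:
TA (methods 1·2): 0.49 vs {0.18, 0.20, 0.39, 0.52} → fail.
TB (methods 1·2): 0.67 vs {0.18, 0.20, 0.53, 0.60} → pass.
TC (methods 1·2): 0.54 vs {0.39, 0.52, 0.53, 0.60} → fail.
2 of 3 fail.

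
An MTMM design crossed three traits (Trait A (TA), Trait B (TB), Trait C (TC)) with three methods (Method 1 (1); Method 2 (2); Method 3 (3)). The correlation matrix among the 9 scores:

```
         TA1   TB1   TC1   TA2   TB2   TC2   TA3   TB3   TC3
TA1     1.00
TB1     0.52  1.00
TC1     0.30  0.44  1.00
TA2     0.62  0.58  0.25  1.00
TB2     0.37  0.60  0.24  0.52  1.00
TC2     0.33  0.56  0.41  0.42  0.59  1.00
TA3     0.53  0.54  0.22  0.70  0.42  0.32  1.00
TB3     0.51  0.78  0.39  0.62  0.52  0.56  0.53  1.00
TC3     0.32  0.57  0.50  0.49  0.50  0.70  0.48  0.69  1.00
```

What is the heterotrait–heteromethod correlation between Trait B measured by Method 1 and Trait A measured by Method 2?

0.58

Different traits and methods: r(TB1, TA2) = 0.58.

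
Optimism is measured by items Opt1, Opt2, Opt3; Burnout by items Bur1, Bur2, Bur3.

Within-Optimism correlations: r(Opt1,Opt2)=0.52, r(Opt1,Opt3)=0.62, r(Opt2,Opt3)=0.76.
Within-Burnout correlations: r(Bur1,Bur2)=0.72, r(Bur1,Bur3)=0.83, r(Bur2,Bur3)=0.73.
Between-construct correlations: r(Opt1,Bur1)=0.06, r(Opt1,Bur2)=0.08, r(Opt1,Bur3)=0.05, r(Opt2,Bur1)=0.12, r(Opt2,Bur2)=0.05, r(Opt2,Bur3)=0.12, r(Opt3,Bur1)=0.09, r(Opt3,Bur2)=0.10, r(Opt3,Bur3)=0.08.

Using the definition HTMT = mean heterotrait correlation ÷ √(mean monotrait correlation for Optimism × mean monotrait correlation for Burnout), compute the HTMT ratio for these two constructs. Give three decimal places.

Between-construct mean = 0.75/9 = 0.0833.
Mean within-Opt = 1.90/3 = 0.6333; mean within-Bur = 2.28/3 = 0.7600.
Geometric mean = √(0.6333 × 0.7600) = 0.6938.
HTMT = 0.0833 / 0.6938 = 0.120.

0.120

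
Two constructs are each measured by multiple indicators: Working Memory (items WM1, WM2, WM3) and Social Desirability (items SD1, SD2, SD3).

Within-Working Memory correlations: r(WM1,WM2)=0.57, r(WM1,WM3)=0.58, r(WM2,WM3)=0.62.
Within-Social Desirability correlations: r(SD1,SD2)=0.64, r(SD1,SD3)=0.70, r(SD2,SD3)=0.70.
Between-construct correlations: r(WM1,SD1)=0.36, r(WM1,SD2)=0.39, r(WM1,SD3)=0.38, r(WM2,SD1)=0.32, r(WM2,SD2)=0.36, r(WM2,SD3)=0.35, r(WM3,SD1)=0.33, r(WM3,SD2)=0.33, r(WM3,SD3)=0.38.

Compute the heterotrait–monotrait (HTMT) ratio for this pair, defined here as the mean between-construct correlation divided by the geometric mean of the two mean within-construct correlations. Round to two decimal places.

Mean heterotrait r = 3.20/9 = 0.3556.
Mean within-WM = 1.77/3 = 0.5900; mean within-SD = 2.04/3 = 0.6800.
Geometric mean = √(0.5900 × 0.6800) = 0.6334.
HTMT = 0.3556 / 0.6334 = 0.56.

0.56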